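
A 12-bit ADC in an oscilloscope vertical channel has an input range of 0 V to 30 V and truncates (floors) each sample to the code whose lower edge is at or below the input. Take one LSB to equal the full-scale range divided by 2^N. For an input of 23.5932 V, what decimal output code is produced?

3221

Full-scale range = 30 V. LSB = 30 V / 2^12 ≈ 7.324 mV.
code = ⌊(V_in − V_min)/LSB⌋ = ⌊(V_in − V_min) × 2^12 / range⌋
     = ⌊(23.5932 − (0)) × 4096 / 30⌋ = ⌊23.5932 × 4096/30⌋
     = ⌊3221.258⌋ = 3221.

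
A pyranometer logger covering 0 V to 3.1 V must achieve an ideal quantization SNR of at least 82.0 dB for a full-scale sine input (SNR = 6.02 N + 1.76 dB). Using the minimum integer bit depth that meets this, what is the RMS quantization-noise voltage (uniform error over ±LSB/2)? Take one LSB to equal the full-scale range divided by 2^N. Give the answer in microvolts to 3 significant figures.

Range is 3.1 V.
Solving 6.02 N ≥ 82.0 − 1.76: N ≥ 13.329. Round up → N = 14.
One LSB is 3.1 V / 16384 = 189.21 µV.
RMS noise = LSB/√12 = 54.6 µV.

54.6 µV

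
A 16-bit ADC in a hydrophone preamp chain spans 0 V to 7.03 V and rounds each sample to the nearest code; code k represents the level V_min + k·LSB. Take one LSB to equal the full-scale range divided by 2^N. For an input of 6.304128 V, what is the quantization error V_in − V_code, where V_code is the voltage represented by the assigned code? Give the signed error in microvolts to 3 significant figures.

Range is 7.03 V. LSB = 7.03 V / 2^16 ≈ 107.3 µV.
(6.304128 − (0)) / LSB = 6.304128 × 65536/7.03 = 58769.1796. Nearest integer: k = 58769.
Reconstructed level: 0 + 58769 × 7.03/65536 V = 6.3041087341 V.
e = 6.304128 − (6.3041087341) = +19.3 µV.

+19.3 µV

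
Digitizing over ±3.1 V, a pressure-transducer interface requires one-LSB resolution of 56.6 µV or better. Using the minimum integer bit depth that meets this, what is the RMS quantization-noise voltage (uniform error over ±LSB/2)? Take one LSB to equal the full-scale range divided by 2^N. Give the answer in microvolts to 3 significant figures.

Range = 3.1 − (-3.1) = 6.2 V.
Need 2^N ≥ 6.2 V / 56.6 µV = 109500 → N_min = 17.
Step size = 6.2/131072 V = 47.302 µV.
σ_q = LSB/√12 = 47.302 µV/3.4641 = 13.7 µV.

13.7 µV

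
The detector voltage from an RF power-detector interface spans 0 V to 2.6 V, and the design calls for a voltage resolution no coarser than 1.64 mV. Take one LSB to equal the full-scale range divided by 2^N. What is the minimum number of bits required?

Full-scale range = 2.6 V.
Required number of levels: 2.6/1.64 mV = 1585.4; smallest N with 2^N ≥ that is 11.

11 bits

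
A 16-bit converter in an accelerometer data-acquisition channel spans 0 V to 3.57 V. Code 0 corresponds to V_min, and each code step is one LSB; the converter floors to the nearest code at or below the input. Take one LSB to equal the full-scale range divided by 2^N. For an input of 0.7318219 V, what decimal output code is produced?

Range is 3.57 V. LSB = 3.57 V / 2^16 ≈ 54.47 µV.
(V_in − V_min) × 2^16/range = (0.7318219 − (0)) × 65536/3.57 = 13434.364.
Floor → code = 13434.

13434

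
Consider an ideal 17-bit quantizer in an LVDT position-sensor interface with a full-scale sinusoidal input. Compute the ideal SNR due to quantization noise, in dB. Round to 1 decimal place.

104.1 dB

For an ideal N-bit converter with full-scale sine input, SNR = 6.02 N + 1.76 dB. SNR = 6.02 × 17 + 1.76 = 102.34 + 1.76 = 104.10 dB.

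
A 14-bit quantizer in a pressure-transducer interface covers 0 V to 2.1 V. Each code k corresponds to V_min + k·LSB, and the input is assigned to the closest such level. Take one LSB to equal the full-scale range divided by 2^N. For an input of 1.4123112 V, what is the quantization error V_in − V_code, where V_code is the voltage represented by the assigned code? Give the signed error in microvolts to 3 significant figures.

−36.2 µV

V_FS = 2.1 V. LSB = 2.1 V / 2^14 ≈ 128.2 µV.
Position in LSBs: (1.4123112 − (0)) × 16384/2.1 = 11018.7175; rounding gives k = 11019.
V_code = V_min + k × range/2^14 = 0 + 11019 × 2.1/16384 = 1.4123474121 V.
e = 1.4123112 − (1.4123474121) = −36.2 µV.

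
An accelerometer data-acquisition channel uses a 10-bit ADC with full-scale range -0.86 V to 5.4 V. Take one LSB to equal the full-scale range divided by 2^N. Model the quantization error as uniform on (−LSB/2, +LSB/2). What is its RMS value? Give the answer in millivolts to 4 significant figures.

Range = 5.4 − (-0.86) = 6.26 V.
LSB = 6.26 V ÷ 2^10 = 6.26/1024 V = 6.11328 mV.
For a uniform distribution on [−LSB/2, +LSB/2], V_rms = LSB/√12 = 6.11328 mV/3.4641 = 1.765 mV.

1.765 mV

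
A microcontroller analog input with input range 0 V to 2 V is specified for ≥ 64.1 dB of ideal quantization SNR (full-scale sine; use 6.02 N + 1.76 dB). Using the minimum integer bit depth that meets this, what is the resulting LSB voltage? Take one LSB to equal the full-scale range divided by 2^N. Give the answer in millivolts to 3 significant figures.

V_FS = 2 V.
Solving 6.02 N ≥ 64.1 − 1.76: N ≥ 10.355. Round up → N = 11.
LSB = 2 V ÷ 2^11 = 2/2048 V = 0.977 mV.

0.977 mV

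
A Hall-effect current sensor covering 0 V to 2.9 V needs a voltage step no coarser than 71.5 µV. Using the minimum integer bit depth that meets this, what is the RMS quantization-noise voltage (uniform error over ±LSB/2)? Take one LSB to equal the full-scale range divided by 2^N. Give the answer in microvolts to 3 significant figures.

12.8 µV

V_FS = 2.9 V.
Need 2^N ≥ 2.9 V / 71.5 µV = 40560 → N_min = 16.
Step size = 2.9/65536 V = 44.250 µV.
RMS noise = LSB/√12 = 12.8 µV.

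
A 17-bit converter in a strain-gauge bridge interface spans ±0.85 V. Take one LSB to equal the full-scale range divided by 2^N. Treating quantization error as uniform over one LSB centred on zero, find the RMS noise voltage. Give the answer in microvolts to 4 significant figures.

3.744 µV

Span: 0.85 V − (-0.85 V) = 1.7 V.
LSB = 1.7 V ÷ 2^17 = 1.7/131072 V = 12.9700 µV.
RMS of a uniform error over width LSB is LSB/√12 = 3.744 µV.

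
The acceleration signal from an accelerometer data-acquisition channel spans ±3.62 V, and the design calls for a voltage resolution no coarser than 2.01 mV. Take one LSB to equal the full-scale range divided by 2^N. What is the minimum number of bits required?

12 bits

The full-scale span is 3.62 − (-3.62) = 7.24 V.
7.24 V / 2.01 mV = 3602. Since 2^11 = 2048 and 2^12 = 4096, N = 12.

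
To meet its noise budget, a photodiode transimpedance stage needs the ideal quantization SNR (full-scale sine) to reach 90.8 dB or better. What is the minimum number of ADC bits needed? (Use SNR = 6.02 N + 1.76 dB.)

6.02 N + 1.76 ≥ 90.8 gives N ≥ 14.791, so the minimum integer is 15.

15 bits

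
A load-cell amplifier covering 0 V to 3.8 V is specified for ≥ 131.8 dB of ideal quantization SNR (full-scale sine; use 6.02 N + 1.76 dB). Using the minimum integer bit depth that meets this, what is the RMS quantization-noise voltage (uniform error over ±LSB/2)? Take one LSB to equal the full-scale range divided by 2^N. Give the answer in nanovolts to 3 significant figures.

262 nV

Span = 3.8 V.
6.02 N + 1.76 ≥ 131.8 gives N ≥ 21.601, so the minimum integer is 22.
LSB = 3.8 V / 2^22 = 0.90599 µV.
RMS noise = LSB/√12 = 262 nV.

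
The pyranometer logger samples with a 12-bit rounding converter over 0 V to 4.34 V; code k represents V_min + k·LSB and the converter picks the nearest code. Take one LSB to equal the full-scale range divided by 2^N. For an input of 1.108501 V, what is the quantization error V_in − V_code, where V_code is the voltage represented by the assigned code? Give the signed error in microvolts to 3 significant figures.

+190 µV

Span = 4.34 V. LSB = 4.34 V / 2^12 ≈ 1.060 mV.
(1.108501 − (0)) / LSB = 1.108501 × 4096/4.34 = 1046.1797. Nearest integer: k = 1046.
V_code = 0 + (1046/4096) × 4.34 = 1.108310547 V.
Error = V_in − V_code = 1.108501 − (1.108310547) = +190 µV.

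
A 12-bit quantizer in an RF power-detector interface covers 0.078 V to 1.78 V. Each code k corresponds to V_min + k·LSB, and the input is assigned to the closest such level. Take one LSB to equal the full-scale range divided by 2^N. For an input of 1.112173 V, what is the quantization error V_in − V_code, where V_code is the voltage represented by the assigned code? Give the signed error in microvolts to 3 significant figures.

−74.6 µV

Span: 1.78 V − (0.078 V) = 1.702 V. LSB = 1.702 V / 2^12 ≈ 415.5 µV.
(V_in − V_min)/LSB = (1.112173 − (0.078)) × 4096/1.702 = 2488.8206 → nearest code k = 2489.
V_code = V_min + k × range/2^12 = 0.078 + 2489 × 1.702/4096 = 1.112247559 V.
Error = V_in − V_code = 1.112173 − (1.112247559) = −74.6 µV.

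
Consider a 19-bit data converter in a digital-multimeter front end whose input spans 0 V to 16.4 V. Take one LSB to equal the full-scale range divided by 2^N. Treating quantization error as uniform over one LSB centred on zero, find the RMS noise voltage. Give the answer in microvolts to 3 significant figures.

9.03 µV

V_FS = 16.4 V.
LSB = 16.4 V / 2^19 = 31.281 µV.
For a uniform distribution on [−LSB/2, +LSB/2], V_rms = LSB/√12 = 31.281 µV/3.4641 = 9.03 µV.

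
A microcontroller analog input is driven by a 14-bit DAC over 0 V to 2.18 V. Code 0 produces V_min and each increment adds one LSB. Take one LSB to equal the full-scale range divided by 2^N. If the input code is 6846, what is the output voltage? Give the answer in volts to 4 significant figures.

0.9109 V

Range is 2.18 V. LSB = 2.18 V / 2^14.
V_out = V_min + code × LSB = 0 V + 6846 × 2.18 V / 16384
      = 0 V + 0.910906 V = 0.910906 V.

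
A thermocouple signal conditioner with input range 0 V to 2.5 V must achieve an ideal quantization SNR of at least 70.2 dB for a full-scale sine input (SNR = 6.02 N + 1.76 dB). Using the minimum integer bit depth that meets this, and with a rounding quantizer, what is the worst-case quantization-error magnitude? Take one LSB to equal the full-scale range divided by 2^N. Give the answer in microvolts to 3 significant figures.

305 µV

Range is 2.5 V.
N ≥ (70.2 − 1.76)/6.02 = 11.369 → N_min = 12.
LSB = 2.5 V / 2^12 = 0.61035 mV.
Max error for round-to-nearest is LSB/2 = 305 µV.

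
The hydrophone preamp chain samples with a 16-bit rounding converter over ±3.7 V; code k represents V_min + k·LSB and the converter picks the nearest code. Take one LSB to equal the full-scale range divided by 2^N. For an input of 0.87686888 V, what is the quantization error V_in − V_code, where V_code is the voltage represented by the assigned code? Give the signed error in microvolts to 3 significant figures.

Span: 3.7 V − (-3.7 V) = 7.4 V. LSB = 7.4 V / 2^16 ≈ 112.9 µV.
(V_in − V_min)/LSB = (0.87686888 − (-3.7)) × 65536/7.4 = 40533.7404 → nearest code k = 40534.
V_code = V_min + k × range/2^16 = -3.7 + 40534 × 7.4/65536 = 0.87689819336 V.
Error = V_in − V_code = 0.87686888 − (0.87689819336) = −29.3 µV.

−29.3 µV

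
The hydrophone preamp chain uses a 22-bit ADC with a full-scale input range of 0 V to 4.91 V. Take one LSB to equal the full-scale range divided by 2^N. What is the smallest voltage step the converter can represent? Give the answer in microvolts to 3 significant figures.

1.17 µV

V_FS = 4.91 V.
There are 2^22 = 4194304 steps.
LSB = 4.91 V / 2^22 = 1.17 µV.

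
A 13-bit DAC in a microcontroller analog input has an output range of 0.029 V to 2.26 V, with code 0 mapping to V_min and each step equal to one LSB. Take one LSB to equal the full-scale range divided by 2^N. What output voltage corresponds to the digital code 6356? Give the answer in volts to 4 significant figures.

Span: 2.26 V − (0.029 V) = 2.231 V. LSB = 2.231 V / 2^13.
Output = V_min + (6356/8192) × range = 0.029 + 0.775879 × 2.231 V
      = 0.029 + 1.73099 = 1.75999 V.

1.760 V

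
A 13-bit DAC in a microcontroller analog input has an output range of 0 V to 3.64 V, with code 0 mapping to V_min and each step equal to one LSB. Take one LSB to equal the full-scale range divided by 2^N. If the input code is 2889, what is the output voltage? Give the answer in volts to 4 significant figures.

Span = 3.64 V. LSB = 3.64 V / 2^13.
V_out = 0 + 2889 × (3.64/8192) V
      = 0 V + 1.28369 V = 1.28369 V.

1.284 V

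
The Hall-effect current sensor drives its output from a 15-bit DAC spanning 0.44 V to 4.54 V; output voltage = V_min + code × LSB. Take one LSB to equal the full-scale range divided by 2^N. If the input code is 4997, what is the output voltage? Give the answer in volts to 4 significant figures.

1.065 V

The full-scale span is 4.54 − (0.44) = 4.1 V. LSB = 4.1 V / 2^15.
Output = V_min + (4997/32768) × range = 0.44 + 0.152496 × 4.1 V
      = 0.44 V + 0.625235 V = 1.06523 V.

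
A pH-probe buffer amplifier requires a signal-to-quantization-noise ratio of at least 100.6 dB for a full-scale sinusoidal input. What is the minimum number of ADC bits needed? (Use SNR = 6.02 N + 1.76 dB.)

Required N = ⌈(100.6 − 1.76)/6.02⌉ = ⌈16.419⌉ = 17.

17 bits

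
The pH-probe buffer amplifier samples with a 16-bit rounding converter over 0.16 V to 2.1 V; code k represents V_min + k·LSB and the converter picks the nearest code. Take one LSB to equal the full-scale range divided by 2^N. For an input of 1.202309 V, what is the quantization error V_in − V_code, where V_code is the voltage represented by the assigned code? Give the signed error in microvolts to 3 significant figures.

−8.81 µV

Full-scale range = 2.1 V − (0.16 V) = 1.94 V. LSB = 1.94 V / 2^16 ≈ 29.60 µV.
(1.202309 − (0.16)) / LSB = 1.042309 × 65536/1.94 = 35210.7024. Nearest integer: k = 35211.
V_code = V_min + k × range/2^16 = 0.16 + 35211 × 1.94/65536 = 1.2023178101 V.
Error = V_in − V_code = 1.202309 − (1.2023178101) = −8.81 µV.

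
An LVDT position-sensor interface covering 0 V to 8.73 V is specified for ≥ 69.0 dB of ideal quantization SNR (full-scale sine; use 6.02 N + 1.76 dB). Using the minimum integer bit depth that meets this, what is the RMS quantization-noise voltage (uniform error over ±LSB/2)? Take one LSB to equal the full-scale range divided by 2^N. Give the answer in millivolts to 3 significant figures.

0.615 mV

V_FS = 8.73 V.
Required N = ⌈(69.0 − 1.76)/6.02⌉ = ⌈11.169⌉ = 12.
One LSB is 8.73 V / 4096 = 2.1313 mV.
V_rms = LSB/√12 = 0.615 mV.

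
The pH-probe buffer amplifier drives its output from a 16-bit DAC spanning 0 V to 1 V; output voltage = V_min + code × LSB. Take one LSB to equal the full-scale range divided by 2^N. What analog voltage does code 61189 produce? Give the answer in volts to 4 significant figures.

V_FS = 1 V. LSB = 1 V / 2^16.
Output = V_min + (61189/65536) × range = 0 + 0.933670 × 1 V
      = 0 V + 0.933670 V = 0.933670 V.

0.9337 V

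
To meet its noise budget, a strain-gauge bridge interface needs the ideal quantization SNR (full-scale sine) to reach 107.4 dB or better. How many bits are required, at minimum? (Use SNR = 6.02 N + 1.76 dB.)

6.02 N + 1.76 ≥ 107.4 gives N ≥ 17.548, so the minimum integer is 18.

18 bits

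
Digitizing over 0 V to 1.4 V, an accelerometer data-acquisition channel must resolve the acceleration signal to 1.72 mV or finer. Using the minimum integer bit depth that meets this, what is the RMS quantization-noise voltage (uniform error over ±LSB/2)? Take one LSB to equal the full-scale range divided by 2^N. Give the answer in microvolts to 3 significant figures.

395 µV

Span = 1.4 V.
Required number of levels: 1.4/1.72 mV = 813.95; smallest N with 2^N ≥ that is 10.
LSB = 1.4 V ÷ 2^10 = 1.4/1024 V = 1.3672 mV.
σ_q = LSB/√12 = 1.3672 mV/3.4641 = 395 µV.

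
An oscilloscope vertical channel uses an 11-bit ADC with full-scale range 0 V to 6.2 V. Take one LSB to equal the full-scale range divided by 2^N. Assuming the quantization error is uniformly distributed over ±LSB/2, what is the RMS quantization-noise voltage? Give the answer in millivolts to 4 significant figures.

Range is 6.2 V.
One LSB is 6.2 V / 2048 = 3.02734 mV.
RMS of a uniform error over width LSB is LSB/√12 = 0.8739 mV.

0.8739 mV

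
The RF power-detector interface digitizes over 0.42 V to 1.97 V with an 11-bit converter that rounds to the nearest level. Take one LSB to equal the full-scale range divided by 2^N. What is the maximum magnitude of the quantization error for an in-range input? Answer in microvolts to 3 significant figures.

Span: 1.97 V − (0.42 V) = 1.55 V.
One LSB is 1.55 V / 2048 = 0.75684 mV.
|e|_max = LSB/2 = 378 µV.

378 µV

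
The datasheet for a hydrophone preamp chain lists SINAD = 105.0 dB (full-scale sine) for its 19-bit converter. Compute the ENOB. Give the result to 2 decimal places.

ENOB = (105.0 − 1.76)/6.02 = 17.1495 bits.

17.15 bits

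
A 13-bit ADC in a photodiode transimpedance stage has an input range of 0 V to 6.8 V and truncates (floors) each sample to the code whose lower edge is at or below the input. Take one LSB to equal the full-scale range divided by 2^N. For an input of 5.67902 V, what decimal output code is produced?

Range is 6.8 V. LSB = 6.8 V / 2^13 ≈ 0.8301 mV.
V_in − V_min = 5.67902 − (0) = 5.67902 V.
Divide by LSB: 5.67902 × 8192/6.8 = 6841.5488.
Truncating gives code 6841.

6841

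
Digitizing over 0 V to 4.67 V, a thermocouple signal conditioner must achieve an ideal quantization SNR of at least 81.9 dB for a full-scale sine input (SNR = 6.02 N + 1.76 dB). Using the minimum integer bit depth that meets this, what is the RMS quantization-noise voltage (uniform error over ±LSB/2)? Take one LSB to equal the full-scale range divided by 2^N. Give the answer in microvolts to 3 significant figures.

82.3 µV

Range is 4.67 V.
Solving 6.02 N ≥ 81.9 − 1.76: N ≥ 13.312. Round up → N = 14.
LSB = 4.67 V ÷ 2^14 = 4.67/16384 V = 285.03 µV.
RMS noise = LSB/√12 = 82.3 µV.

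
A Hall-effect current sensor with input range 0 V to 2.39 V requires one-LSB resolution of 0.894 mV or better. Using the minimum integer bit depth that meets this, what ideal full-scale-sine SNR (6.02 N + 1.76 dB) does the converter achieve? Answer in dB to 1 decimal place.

74.0 dB

Span = 2.39 V.
2.39 V / 0.894 mV = 2673. Since 2^11 = 2048 and 2^12 = 4096, N = 12.
6.02(12) + 1.76 = 74.00 dB.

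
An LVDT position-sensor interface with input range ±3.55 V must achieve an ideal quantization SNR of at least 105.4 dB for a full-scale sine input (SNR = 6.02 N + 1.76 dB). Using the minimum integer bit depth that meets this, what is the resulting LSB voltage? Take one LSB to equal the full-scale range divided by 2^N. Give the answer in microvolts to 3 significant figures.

27.1 µV

The full-scale span is 3.55 − (-3.55) = 7.1 V.
6.02 N + 1.76 ≥ 105.4 gives N ≥ 17.216, so the minimum integer is 18.
One LSB is 7.1 V / 262144 = 27.1 µV.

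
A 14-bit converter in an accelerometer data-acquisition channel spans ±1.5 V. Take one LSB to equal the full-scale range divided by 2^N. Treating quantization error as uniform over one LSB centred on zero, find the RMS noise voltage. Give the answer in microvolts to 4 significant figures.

The full-scale span is 1.5 − (-1.5) = 3 V.
LSB = 3 V ÷ 2^14 = 3/16384 V = 183.105 µV.
RMS of a uniform error over width LSB is LSB/√12 = 52.86 µV.

52.86 µV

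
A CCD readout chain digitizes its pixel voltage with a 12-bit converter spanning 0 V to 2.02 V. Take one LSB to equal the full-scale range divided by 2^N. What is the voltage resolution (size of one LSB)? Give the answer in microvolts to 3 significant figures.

493 µV

Range is 2.02 V.
There are 2^12 = 4096 steps.
One LSB is 2.02 V / 4096 = 493 µV.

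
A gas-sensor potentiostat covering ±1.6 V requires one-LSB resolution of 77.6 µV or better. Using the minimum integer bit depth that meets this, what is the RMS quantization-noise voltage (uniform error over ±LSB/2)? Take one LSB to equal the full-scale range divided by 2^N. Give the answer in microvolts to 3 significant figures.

Full-scale range = 1.6 V − (-1.6 V) = 3.2 V.
Levels needed ≥ 3.2/77.6 µV = 41240. 2^16 = 65536 suffices, so N_min = 16.
Step size = 3.2/65536 V = 48.828 µV.
σ_q = LSB/√12 = 48.828 µV/3.4641 = 14.1 µV.

14.1 µV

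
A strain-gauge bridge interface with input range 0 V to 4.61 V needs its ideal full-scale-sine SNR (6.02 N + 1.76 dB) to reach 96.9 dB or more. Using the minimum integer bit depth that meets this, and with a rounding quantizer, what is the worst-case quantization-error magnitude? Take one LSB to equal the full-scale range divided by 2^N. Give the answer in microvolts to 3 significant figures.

35.2 µV

V_FS = 4.61 V.
N ≥ (96.9 − 1.76)/6.02 = 15.804 → N_min = 16.
LSB = 4.61 V / 2^16 = 70.343 µV.
Max error for round-to-nearest is LSB/2 = 35.2 µV.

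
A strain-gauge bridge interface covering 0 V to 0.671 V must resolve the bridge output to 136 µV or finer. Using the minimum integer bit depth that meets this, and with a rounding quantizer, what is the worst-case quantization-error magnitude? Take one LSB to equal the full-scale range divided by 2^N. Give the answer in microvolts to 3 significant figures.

41.0 µV

Span = 0.671 V.
0.671 V / 136 µV = 4934. Since 2^12 = 4096 and 2^13 = 8192, N = 13.
LSB = 0.671 V / 2^13 = 81.909 µV.
|e|_max = LSB/2 = 41.0 µV.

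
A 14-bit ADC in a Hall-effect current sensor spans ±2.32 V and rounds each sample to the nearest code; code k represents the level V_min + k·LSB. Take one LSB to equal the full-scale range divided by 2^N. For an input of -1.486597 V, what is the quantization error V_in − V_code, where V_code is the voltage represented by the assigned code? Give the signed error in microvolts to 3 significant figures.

−63.8 µV

Span: 2.32 V − (-2.32 V) = 4.64 V. LSB = 4.64 V / 2^14 ≈ 283.2 µV.
(V_in − V_min)/LSB = (-1.486597 − (-2.32)) × 16384/4.64 = 2942.7747 → nearest code k = 2943.
V_code = V_min + k × range/2^14 = -2.32 + 2943 × 4.64/16384 = -1.4865332031 V.
Error = V_in − V_code = -1.486597 − (-1.4865332031) = −63.8 µV.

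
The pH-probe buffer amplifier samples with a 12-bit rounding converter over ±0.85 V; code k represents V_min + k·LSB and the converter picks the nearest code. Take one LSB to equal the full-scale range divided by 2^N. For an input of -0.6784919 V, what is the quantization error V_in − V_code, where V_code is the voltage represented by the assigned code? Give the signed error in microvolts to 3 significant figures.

The full-scale span is 0.85 − (-0.85) = 1.7 V. LSB = 1.7 V / 2^12 ≈ 415.0 µV.
(-0.6784919 − (-0.85)) / LSB = 0.1715081 × 4096/1.7 = 413.2336. Nearest integer: k = 413.
V_code = V_min + k × range/2^12 = -0.85 + 413 × 1.7/4096 = -0.6785888672 V.
e = -0.6784919 − (-0.6785888672) = +97.0 µV.

+97.0 µV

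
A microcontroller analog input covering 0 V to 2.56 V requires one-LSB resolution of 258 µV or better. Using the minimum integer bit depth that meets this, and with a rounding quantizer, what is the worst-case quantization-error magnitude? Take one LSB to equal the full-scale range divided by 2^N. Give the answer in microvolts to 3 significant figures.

78.1 µV

Range is 2.56 V.
2.56 V / 258 µV = 9922. Since 2^13 = 8192 and 2^14 = 16384, N = 14.
One LSB is 2.56 V / 16384 = 156.25 µV.
|e|_max = LSB/2 = 78.1 µV.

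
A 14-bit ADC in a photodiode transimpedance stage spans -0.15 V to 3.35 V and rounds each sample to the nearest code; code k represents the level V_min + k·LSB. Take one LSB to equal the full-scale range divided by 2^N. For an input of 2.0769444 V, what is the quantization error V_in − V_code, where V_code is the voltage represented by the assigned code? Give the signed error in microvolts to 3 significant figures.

Range = 3.35 − (-0.15) = 3.5 V. LSB = 3.5 V / 2^14 ≈ 213.6 µV.
Position in LSBs: (2.0769444 − (-0.15)) × 16384/3.5 = 10424.6449; rounding gives k = 10425.
V_code = V_min + k × range/2^14 = -0.15 + 10425 × 3.5/16384 = 2.0770202637 V.
e = 2.0769444 − (2.0770202637) = −75.9 µV.

−75.9 µV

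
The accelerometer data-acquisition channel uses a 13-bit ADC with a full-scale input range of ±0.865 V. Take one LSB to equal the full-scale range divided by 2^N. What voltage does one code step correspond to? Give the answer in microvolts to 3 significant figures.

211 µV

The full-scale span is 0.865 − (-0.865) = 1.73 V.
There are 2^13 = 8192 steps.
LSB = 1.73 V ÷ 2^13 = 1.73/8192 V = 211 µV.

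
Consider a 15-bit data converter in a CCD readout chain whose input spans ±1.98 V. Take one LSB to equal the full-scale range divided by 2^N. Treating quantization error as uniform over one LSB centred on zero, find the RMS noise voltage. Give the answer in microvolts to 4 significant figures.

34.89 µV

Span: 1.98 V − (-1.98 V) = 3.96 V.
LSB = 3.96 V / 2^15 = 120.850 µV.
For a uniform distribution on [−LSB/2, +LSB/2], V_rms = LSB/√12 = 120.850 µV/3.4641 = 34.89 µV.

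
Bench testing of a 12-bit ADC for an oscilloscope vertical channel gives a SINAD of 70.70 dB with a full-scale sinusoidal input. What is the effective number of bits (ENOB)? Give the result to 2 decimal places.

ENOB = (SINAD − 1.76) / 6.02 = (70.70 − 1.76) / 6.02 = 68.94 / 6.02 = 11.4518.

11.45 bits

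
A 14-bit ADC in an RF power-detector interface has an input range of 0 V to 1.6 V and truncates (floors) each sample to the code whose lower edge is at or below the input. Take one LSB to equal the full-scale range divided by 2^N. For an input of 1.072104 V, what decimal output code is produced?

Range is 1.6 V. LSB = 1.6 V / 2^14 ≈ 97.66 µV.
(V_in − V_min) × 2^14/range = (1.072104 − (0)) × 16384/1.6 = 10978.345.
Floor → code = 10978.

10978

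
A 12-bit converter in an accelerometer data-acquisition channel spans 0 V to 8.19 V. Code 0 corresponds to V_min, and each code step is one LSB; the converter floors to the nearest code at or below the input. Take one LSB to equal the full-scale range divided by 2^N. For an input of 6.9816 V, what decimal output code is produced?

Full-scale range = 8.19 V. LSB = 8.19 V / 2^12 ≈ 2.000 mV.
(V_in − V_min) × 2^12/range = (6.9816 − (0)) × 4096/8.19 = 3491.652.
Floor → code = 3491.

3491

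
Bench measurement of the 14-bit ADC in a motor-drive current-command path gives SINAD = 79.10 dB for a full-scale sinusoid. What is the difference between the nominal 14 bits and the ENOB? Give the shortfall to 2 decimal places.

ENOB = (SINAD − 1.76)/6.02 = (79.10 − 1.76)/6.02 = 12.8472 bits.
Lost resolution: 14 − 12.8472 = 1.1528 bits.

1.15 bits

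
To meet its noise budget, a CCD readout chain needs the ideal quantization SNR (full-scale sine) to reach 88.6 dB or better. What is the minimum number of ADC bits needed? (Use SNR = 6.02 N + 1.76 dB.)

15 bits

Required N = ⌈(88.6 − 1.76)/6.02⌉ = ⌈14.425⌉ = 15.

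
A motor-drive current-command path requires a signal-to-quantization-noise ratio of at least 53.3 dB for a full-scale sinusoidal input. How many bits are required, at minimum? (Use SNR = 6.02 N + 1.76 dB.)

9 bits

6.02 N + 1.76 ≥ 53.3 gives N ≥ 8.561, so the minimum integer is 9.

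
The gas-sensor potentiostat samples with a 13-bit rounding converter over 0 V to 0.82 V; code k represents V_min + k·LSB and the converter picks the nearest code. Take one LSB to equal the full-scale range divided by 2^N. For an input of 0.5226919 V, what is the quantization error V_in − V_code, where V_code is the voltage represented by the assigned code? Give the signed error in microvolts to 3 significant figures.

Span = 0.82 V. LSB = 0.82 V / 2^13 ≈ 100.1 µV.
(0.5226919 − (0)) / LSB = 0.5226919 × 8192/0.82 = 5221.8196. Nearest integer: k = 5222.
V_code = 0 + (5222/8192) × 0.82 = 0.5227099609 V.
V_in − V_code = 0.5226919 − (0.5227099609) = −18.1 µV.

−18.1 µV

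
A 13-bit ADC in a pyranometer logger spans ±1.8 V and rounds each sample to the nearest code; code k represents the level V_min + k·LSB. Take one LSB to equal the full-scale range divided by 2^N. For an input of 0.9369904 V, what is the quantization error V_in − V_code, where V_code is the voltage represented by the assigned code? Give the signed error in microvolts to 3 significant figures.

Range = 1.8 − (-1.8) = 3.6 V. LSB = 3.6 V / 2^13 ≈ 439.5 µV.
(0.9369904 − (-1.8)) / LSB = 2.7369904 × 8192/3.6 = 6228.1737. Nearest integer: k = 6228.
V_code = -1.8 + (6228/8192) × 3.6 = 0.9369140625 V.
e = 0.9369904 − (0.9369140625) = +76.3 µV.

+76.3 µV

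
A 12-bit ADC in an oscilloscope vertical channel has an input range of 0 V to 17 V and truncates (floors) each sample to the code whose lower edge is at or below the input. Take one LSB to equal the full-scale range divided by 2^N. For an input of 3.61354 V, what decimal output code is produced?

870

Full-scale range = 17 V. LSB = 17 V / 2^12 ≈ 4.150 mV.
V_in − V_min = 3.61354 − (0) = 3.61354 V.
Divide by LSB: 3.61354 × 4096/17 = 870.6506.
Truncating gives code 870.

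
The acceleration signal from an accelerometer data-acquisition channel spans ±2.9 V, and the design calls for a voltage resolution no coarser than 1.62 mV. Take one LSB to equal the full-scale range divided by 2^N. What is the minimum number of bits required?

Full-scale range = 2.9 V − (-2.9 V) = 5.8 V.
Need 2^N ≥ 5.8 V / 1.62 mV = 3580 → N_min = 12.

12 bits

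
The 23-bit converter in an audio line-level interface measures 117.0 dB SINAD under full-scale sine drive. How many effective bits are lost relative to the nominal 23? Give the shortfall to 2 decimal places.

N_eff = (117.0 − 1.76)/6.02 = 19.1429 bits.
Lost resolution: 23 − 19.1429 = 3.8571 bits.

3.86 bits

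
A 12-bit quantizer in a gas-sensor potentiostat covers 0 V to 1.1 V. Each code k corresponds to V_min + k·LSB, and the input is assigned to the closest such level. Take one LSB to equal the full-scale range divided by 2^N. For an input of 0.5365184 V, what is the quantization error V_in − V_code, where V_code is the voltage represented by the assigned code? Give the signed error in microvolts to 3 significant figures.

−53.9 µV

V_FS = 1.1 V. LSB = 1.1 V / 2^12 ≈ 268.6 µV.
Position in LSBs: (0.5365184 − (0)) × 4096/1.1 = 1997.7994; rounding gives k = 1998.
V_code = 0 + (1998/4096) × 1.1 = 0.5365722656 V.
e = 0.5365184 − (0.5365722656) = −53.9 µV.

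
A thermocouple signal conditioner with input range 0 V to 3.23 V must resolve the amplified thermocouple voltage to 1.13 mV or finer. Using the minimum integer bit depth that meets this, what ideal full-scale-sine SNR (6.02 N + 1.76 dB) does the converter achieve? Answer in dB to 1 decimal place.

Full-scale range = 3.23 V.
3.23 V / 1.13 mV = 2858. Since 2^11 = 2048 and 2^12 = 4096, N = 12.
6.02(12) + 1.76 = 74.00 dB.

74.0 dB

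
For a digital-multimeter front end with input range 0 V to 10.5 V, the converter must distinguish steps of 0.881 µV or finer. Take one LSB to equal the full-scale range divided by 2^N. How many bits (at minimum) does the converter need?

24 bits

Range is 10.5 V.
Levels needed ≥ 10.5/0.881 µV = 1.192e7. 2^24 = 16777216 suffices, so N_min = 24.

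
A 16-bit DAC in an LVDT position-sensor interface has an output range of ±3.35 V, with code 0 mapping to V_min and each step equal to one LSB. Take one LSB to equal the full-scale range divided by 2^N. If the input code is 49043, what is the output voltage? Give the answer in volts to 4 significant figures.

1.664 V

The full-scale span is 3.35 − (-3.35) = 6.7 V. LSB = 6.7 V / 2^16.
Output = V_min + (49043/65536) × range = -3.35 + 0.748337 × 6.7 V
      = -3.35 V + 5.01386 V = 1.66386 V.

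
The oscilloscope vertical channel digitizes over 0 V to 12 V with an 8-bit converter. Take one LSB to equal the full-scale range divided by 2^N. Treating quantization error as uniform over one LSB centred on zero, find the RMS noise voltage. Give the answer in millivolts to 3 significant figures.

13.5 mV

Range is 12 V.
LSB = 12 V / 2^8 = 46.875 mV.
For a uniform distribution on [−LSB/2, +LSB/2], V_rms = LSB/√12 = 46.875 mV/3.4641 = 13.5 mV.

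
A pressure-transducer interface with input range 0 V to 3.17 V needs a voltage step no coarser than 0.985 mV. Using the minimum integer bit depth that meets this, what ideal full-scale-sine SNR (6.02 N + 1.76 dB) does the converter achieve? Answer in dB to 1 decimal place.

Full-scale range = 3.17 V.
Need 2^N ≥ 3.17 V / 0.985 mV = 3218 → N_min = 12.
6.02(12) + 1.76 = 74.00 dB.

74.0 dB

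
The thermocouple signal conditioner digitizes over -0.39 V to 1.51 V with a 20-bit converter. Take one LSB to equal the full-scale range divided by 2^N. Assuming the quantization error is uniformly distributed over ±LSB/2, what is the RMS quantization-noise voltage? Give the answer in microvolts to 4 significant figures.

Full-scale range = 1.51 V − (-0.39 V) = 1.9 V.
One LSB is 1.9 V / 1048576 = 1.81198 µV.
For a uniform distribution on [−LSB/2, +LSB/2], V_rms = LSB/√12 = 1.81198 µV/3.4641 = 0.5231 µV.

0.5231 µV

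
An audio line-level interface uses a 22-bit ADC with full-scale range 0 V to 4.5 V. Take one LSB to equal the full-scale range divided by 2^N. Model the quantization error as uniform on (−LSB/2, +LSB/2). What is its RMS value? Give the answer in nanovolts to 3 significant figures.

V_FS = 4.5 V.
Step size = 4.5/4194304 V = 1.0729 µV.
For a uniform distribution on [−LSB/2, +LSB/2], V_rms = LSB/√12 = 1.0729 µV/3.4641 = 310 nV.

310 nV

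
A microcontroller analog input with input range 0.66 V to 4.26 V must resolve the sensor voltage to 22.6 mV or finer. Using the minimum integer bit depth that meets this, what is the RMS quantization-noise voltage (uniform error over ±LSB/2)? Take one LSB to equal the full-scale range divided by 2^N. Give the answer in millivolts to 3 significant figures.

4.06 mV

Range = 4.26 − (0.66) = 3.6 V.
Levels needed ≥ 3.6/22.6 mV = 159.3. 2^8 = 256 suffices, so N_min = 8.
Step size = 3.6/256 V = 14.063 mV.
RMS noise = LSB/√12 = 4.06 mV.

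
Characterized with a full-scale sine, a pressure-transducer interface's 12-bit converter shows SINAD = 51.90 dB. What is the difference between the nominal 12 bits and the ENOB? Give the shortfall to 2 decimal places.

3.67 bits

ENOB = (SINAD − 1.76)/6.02 = (51.90 − 1.76)/6.02 = 8.3289 bits.
12 − 8.3289 = 3.67 bits below nominal.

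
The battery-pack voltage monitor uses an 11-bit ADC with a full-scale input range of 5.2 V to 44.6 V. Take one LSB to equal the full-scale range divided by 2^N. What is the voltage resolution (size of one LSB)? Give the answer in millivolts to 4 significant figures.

19.24 mV

Full-scale range = 44.6 V − (5.2 V) = 39.4 V.
2^11 = 2048 levels.
LSB = 39.4 V / 2^11 = 19.24 mV.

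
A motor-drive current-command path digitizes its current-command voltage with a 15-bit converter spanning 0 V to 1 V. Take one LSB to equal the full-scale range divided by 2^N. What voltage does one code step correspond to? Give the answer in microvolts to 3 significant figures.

30.5 µV

V_FS = 1 V.
There are 2^15 = 32768 steps.
Step size = 1/32768 V = 30.5 µV.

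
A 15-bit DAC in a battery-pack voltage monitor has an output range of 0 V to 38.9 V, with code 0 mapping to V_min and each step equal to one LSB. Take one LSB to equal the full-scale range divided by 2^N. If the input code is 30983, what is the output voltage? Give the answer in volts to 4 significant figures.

36.78 V

Range is 38.9 V. LSB = 38.9 V / 2^15.
V_out = 0 + 30983 × (38.9/32768) V
      = 0 + 36.7810 = 36.7810 V.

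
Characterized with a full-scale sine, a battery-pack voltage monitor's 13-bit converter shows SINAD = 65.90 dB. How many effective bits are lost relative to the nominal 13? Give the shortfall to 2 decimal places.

Effective bits = (65.90 − 1.76)/6.02 = 10.6545.
Lost resolution: 13 − 10.6545 = 2.3455 bits.

2.35 bits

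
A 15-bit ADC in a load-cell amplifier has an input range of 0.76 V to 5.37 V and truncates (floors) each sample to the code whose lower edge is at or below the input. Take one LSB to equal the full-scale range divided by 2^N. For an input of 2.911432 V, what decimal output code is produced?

15292

The full-scale span is 5.37 − (0.76) = 4.61 V. LSB = 4.61 V / 2^15 ≈ 140.7 µV.
(V_in − V_min) × 2^15/range = (2.911432 − (0.76)) × 32768/4.61 = 15292.435.
Floor → code = 15292.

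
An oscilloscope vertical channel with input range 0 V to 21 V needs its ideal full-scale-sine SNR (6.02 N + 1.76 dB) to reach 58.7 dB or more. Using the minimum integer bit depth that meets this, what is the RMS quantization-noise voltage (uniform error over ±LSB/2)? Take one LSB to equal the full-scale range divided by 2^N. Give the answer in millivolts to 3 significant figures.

5.92 mV

Span = 21 V.
Required N = ⌈(58.7 − 1.76)/6.02⌉ = ⌈9.458⌉ = 10.
LSB = 21 V ÷ 2^10 = 21/1024 V = 20.508 mV.
V_rms = LSB/√12 = 5.92 mV.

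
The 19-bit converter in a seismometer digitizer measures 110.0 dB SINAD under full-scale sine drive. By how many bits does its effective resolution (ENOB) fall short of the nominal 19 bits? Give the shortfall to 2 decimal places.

1.02 bits

N_eff = (110.0 − 1.76)/6.02 = 17.9801 bits.
Lost resolution: 19 − 17.9801 = 1.0199 bits.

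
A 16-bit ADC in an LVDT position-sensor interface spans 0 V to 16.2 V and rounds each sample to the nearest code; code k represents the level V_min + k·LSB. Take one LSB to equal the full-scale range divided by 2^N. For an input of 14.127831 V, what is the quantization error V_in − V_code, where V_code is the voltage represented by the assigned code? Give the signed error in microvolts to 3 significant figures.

+44.7 µV

Span = 16.2 V. LSB = 16.2 V / 2^16 ≈ 247.2 µV.
(14.127831 − (0)) / LSB = 14.127831 × 65536/16.2 = 57153.1810. Nearest integer: k = 57153.
Reconstructed level: 0 + 57153 × 16.2/65536 V = 14.127786255 V.
e = 14.127831 − (14.127786255) = +44.7 µV.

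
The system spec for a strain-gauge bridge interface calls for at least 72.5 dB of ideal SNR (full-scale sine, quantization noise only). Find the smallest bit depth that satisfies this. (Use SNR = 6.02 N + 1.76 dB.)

12 bits

6.02 N + 1.76 ≥ 72.5 gives N ≥ 11.751, so the minimum integer is 12.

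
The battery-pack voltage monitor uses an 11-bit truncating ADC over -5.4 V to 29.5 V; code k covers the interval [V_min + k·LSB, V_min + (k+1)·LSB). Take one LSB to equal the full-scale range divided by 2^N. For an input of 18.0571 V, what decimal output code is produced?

Full-scale range = 29.5 V − (-5.4 V) = 34.9 V. LSB = 34.9 V / 2^11 ≈ 17.04 mV.
(V_in − V_min) × 2^11/range = (18.0571 − (-5.4)) × 2048/34.9 = 1376.508.
Floor → code = 1376.

1376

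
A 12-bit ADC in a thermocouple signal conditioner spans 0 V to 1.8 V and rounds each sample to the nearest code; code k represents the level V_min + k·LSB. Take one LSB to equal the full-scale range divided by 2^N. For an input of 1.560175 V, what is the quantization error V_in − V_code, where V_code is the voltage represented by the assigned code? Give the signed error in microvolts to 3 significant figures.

Range is 1.8 V. LSB = 1.8 V / 2^12 ≈ 439.5 µV.
Position in LSBs: (1.560175 − (0)) × 4096/1.8 = 3550.2649; rounding gives k = 3550.
V_code = V_min + k × range/2^12 = 0 + 3550 × 1.8/4096 = 1.560058594 V.
Error = V_in − V_code = 1.560175 − (1.560058594) = +116 µV.

+116 µV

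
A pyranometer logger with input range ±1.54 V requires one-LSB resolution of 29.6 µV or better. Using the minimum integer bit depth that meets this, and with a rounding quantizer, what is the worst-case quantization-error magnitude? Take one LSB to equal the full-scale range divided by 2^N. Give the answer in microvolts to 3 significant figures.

11.7 µV

The full-scale span is 1.54 − (-1.54) = 3.08 V.
3.08 V / 29.6 µV = 104100. Since 2^16 = 65536 and 2^17 = 131072, N = 17.
Step size = 3.08/131072 V = 23.499 µV.
Half an LSB is 11.7 µV.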